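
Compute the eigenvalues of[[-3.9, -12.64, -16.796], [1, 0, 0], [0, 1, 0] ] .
Eigenvalues solve det(λI - A) = 0.
Characteristic polynomial: λ^3 + 3.9*λ^2 + 12.64*λ + 16.796 = 0.
Factor: (λ + 1.9)(λ^2 + 2*λ + 8.84) = 0.
Roots: -1 + 2.8j, -1 - 2.8j, -1.9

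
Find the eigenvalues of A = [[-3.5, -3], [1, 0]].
Eigenvalues solve det(λI - A) = 0.
Characteristic polynomial: λ^2 + 3.5*λ + 3 = 0.
Factor: (λ + 1.5)(λ + 2) = 0.
Roots: -1.5, -2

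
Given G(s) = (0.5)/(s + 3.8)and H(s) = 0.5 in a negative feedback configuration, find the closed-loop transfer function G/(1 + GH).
Closed-loop T = G/(1+GH).
Numerator: G_num * H_den = 0.5.
Denominator: G_den * H_den + G_num * H_num = (s + 3.8) + (0.25) = s + 4.05.
T(s) = (0.5)/(s + 4.05)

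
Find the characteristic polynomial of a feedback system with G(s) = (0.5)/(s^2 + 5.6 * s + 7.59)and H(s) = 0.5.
Characteristic poly = G_den * H_den + G_num * H_num = (s^2 + 5.6*s + 7.59) + (0.25) = s^2 + 5.6*s + 7.84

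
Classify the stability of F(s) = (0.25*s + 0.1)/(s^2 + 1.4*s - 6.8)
Denominator: s^2 + 1.4*s - 6.8 = (s - 2)(s + 3.4). Poles: -3.4, 2. Unstable (1 pole(s) in RHP)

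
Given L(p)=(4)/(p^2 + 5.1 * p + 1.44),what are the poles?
Set denominator = 0: p^2 + 5.1*p + 1.44 = (p + 4.8)(p + 0.3) = 0 → Poles: -0.3, -4.8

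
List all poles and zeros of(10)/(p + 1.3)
Set denominator = 0: p + 1.3 = 0 → Poles: -1.3
Numerator is a nonzero constant (10) → Zeros: none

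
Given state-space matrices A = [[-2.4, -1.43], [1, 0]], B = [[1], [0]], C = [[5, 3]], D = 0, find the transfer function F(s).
F(s) = C(sI - A)⁻¹B + D.
Characteristic polynomial det(sI - A) = s^2 + 2.4*s + 1.43.
Numerator from C·adj(sI-A)·B + D·det(sI-A) = 5*s + 3.
F(s) = (5*s + 3)/(s^2 + 2.4*s + 1.43)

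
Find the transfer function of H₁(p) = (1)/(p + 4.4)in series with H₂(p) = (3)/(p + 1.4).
Series: H = H₁ · H₂ = (n₁·n₂)/(d₁·d₂).
Num: n₁·n₂ = 3. Den: d₁·d₂ = p^2 + 5.8*p + 6.16.
H(p) = (3)/(p^2 + 5.8*p + 6.16)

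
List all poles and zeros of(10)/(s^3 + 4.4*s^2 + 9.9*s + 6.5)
Set denominator = 0: s^3 + 4.4*s^2 + 9.9*s + 6.5 = (s + 1)(s^2 + 3.4*s + 6.5) = 0 → Poles: -1, -1.7 + 1.9j, -1.7 - 1.9j
Numerator is a nonzero constant (10) → Zeros: none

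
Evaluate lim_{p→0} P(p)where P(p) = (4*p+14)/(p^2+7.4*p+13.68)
DC gain = P(0) = num(0)/den(0) = 14/13.68 = 1.023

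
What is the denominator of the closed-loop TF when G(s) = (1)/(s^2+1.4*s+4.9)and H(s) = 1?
Characteristic poly = G_den * H_den + G_num * H_num = (s^2 + 1.4*s + 4.9) + (1) = s^2 + 1.4*s + 5.9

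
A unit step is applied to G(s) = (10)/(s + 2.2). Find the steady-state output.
FVT: lim_{t→∞} y(t) = lim_{s→0} s*Y(s) where Y(s) = G(s)/s.
= lim_{s→0} G(s) = G(0) = num(0)/den(0) = 10/2.2 = 4.545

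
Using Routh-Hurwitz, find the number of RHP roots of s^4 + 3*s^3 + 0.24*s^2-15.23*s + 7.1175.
Routh array:
s^4: [1, 0.24, 7.1175]; s^3: [3, -15.23]; s^2: [5.31667, 7.1175]; s^1: [-19.2461]; s^0: [7.1175]
First column: [1, 3, 5.31667, -19.2461, 7.1175]. Sign changes = RHP roots = 2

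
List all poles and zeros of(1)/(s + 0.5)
Set denominator = 0: s + 0.5 = 0 → Poles: -0.5
Numerator is a nonzero constant (1) → Zeros: none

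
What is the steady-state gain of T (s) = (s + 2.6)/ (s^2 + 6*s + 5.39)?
DC gain = T(0) = num(0)/den(0) = 2.6/5.39 = 0.4824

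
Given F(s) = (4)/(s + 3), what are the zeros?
Numerator is a nonzero constant (4) → Zeros: none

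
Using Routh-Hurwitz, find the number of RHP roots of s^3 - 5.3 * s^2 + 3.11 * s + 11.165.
Routh array:
s^3: [1, 3.11]; s^2: [-5.3, 11.165]; s^1: [5.2166]; s^0: [11.165]
First column: [1, -5.3, 5.2166, 11.165]. Sign changes = RHP roots = 2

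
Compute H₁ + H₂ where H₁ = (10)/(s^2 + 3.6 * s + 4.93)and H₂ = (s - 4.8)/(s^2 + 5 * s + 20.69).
Parallel: H = H₁ + H₂ = (n₁·d₂ + n₂·d₁)/(d₁·d₂).
n₁·d₂ = 10*s^2 + 50*s + 206.9. n₂·d₁ = s^3 - 1.2*s^2 - 12.35*s - 23.664. Sum = s^3 + 8.8*s^2 + 37.65*s + 183.236. d₁·d₂ = s^4 + 8.6*s^3 + 43.62*s^2 + 99.134*s + 102.0017.
H(s) = (s^3 + 8.8*s^2 + 37.65*s + 183.236)/(s^4 + 8.6*s^3 + 43.62*s^2 + 99.134*s + 102.0017)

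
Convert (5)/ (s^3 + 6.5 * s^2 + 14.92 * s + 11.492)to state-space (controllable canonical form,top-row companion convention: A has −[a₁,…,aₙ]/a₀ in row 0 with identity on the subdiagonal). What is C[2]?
Reachable canonical form: C = numerator coefficients (right-aligned, zero-padded to length n).
num = 5, C = [[0, 0, 5]].
C[2] = 5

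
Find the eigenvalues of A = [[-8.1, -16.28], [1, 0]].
Eigenvalues solve det(λI - A) = 0.
Characteristic polynomial: λ^2 + 8.1*λ + 16.28 = 0.
Factor: (λ + 3.7)(λ + 4.4) = 0.
Roots: -3.7, -4.4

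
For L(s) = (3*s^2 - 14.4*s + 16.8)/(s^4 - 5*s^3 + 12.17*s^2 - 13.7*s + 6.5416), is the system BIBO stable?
Denominator: s^4 - 5*s^3 + 12.17*s^2 - 13.7*s + 6.5416 = (s^2 - 3*s + 4.81)(s^2 - 2*s + 1.36). Poles: 1 + 0.6j, 1 - 0.6j, 1.5 + 1.6j, 1.5 - 1.6j. All Re(p)<0: No (unstable)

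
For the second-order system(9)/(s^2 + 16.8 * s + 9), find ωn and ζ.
Standard form: ωn²/(s²+2ζωn·s+ωn²).
const=9=ωn² → ωn=3, s coeff=16.8=2ζωn → ζ=2.8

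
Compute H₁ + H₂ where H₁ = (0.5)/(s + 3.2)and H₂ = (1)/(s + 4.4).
Parallel: H = H₁ + H₂ = (n₁·d₂ + n₂·d₁)/(d₁·d₂).
n₁·d₂ = 0.5*s + 2.2. n₂·d₁ = s + 3.2. Sum = 1.5*s + 5.4. d₁·d₂ = s^2 + 7.6*s + 14.08.
H(s) = (1.5*s + 5.4)/(s^2 + 7.6*s + 14.08)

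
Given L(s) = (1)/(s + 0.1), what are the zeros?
Numerator is a nonzero constant (1) → Zeros: none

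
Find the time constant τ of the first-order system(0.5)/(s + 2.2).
First-order system: τ = -1/pole. Pole = -2.2. τ = -1/(-2.2) = 0.4545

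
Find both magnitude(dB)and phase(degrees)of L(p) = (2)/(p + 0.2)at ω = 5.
Substitute p = j*5: L(j5) = 0.0159744 - 0.399361j.
|L| = 20*log₁₀(sqrt(Re²+Im²)) = -7.97 dB.
∠L = atan2(Im, Re) = -87.71°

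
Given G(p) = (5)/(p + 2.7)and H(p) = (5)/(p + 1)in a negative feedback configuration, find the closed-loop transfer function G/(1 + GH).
Closed-loop T = G/(1+GH).
Numerator: G_num * H_den = 5*p + 5.
Denominator: G_den * H_den + G_num * H_num = (p^2 + 3.7*p + 2.7) + (25) = p^2 + 3.7*p + 27.7.
T(p) = (5*p + 5)/(p^2 + 3.7*p + 27.7)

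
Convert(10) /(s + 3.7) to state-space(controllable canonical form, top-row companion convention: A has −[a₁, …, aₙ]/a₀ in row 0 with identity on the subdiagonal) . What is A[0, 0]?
Reachable canonical form for den = s + 3.7: top row of A = -[a₁,a₂,...,aₙ]/a₀, ones on the subdiagonal, zeros elsewhere.
A = [[-3.7]].
A[0,0] = -3.7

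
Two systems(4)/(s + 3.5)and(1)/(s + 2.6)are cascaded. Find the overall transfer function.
Series: H = H₁ · H₂ = (n₁·n₂)/(d₁·d₂).
Num: n₁·n₂ = 4. Den: d₁·d₂ = s^2 + 6.1*s + 9.1.
H(s) = (4)/(s^2 + 6.1*s + 9.1)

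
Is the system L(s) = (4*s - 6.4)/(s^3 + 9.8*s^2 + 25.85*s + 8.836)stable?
Denominator: s^3 + 9.8*s^2 + 25.85*s + 8.836 = (s + 4.7)(s + 0.4)(s + 4.7). Poles: -0.4, -4.7, -4.7. All Re(p)<0: Yes (stable)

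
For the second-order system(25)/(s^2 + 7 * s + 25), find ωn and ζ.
Standard form: ωn²/(s²+2ζωn·s+ωn²).
const=25=ωn² → ωn=5, s coeff=7=2ζωn → ζ=0.7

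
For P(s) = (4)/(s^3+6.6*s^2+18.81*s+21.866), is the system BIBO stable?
Denominator: s^3 + 6.6*s^2 + 18.81*s + 21.866 = (s + 2.6)(s^2 + 4*s + 8.41). Poles: -2 + 2.1j, -2 - 2.1j, -2.6. All Re(p)<0: Yes (stable)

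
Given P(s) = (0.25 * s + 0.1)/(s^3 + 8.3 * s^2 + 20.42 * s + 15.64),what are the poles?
Set denominator = 0: s^3 + 8.3*s^2 + 20.42*s + 15.64 = (s + 4.6)(s + 2)(s + 1.7) = 0 → Poles: -1.7, -2, -4.6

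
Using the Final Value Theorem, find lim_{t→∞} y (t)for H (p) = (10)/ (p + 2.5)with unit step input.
FVT: lim_{t→∞} y(t) = lim_{p→0} p*Y(p) where Y(p) = H(p)/p.
= lim_{p→0} H(p) = H(0) = num(0)/den(0) = 10/2.5 = 4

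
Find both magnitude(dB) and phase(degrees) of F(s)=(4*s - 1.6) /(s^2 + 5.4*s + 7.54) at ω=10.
Substitute s = j*10: F(j10) = 0.201305 - 0.31505j.
|F| = 20*log₁₀(sqrt(Re²+Im²)) = -8.55 dB.
∠F = atan2(Im, Re) = -57.42°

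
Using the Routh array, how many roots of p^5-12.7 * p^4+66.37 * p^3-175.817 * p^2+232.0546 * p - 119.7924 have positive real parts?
Routh array:
p^5: [1, 66.37, 232.0546]; p^4: [-12.7, -175.817, -119.7924]; p^3: [52.5261, 222.622]; p^2: [-121.99, -119.7924]; p^1: [171.042]; p^0: [-119.7924]
First column: [1, -12.7, 52.5261, -121.99, 171.042, -119.7924]. Sign changes = RHP roots = 5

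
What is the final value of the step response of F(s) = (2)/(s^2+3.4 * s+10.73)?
FVT: lim_{t→∞} y(t) = lim_{s→0} s*Y(s) where Y(s) = F(s)/s.
= lim_{s→0} F(s) = F(0) = num(0)/den(0) = 2/10.73 = 0.1864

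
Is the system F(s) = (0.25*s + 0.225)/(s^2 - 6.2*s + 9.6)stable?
Denominator: s^2 - 6.2*s + 9.6 = (s - 3)(s - 3.2). Poles: 3, 3.2. All Re(p)<0: No (unstable)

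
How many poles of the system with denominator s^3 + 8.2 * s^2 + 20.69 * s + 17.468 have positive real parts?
s^3 + 8.2*s^2 + 20.69*s + 17.468 = (s + 4.4)(s^2 + 3.8*s + 3.97). Poles: -1.9 + 0.6j, -1.9 - 0.6j, -4.4. RHP poles (Re>0): 0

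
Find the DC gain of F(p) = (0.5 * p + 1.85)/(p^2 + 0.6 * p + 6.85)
DC gain = F(0) = num(0)/den(0) = 1.85/6.85 = 0.2701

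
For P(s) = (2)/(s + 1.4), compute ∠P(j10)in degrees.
Substitute s = j*10: P(j10) = 0.0274617 - 0.196155j.
∠P(j10) = atan2(Im, Re) = atan2(-0.196155, 0.0274617) = -82.03°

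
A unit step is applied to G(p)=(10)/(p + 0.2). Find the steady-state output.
FVT: lim_{t→∞} y(t) = lim_{p→0} p*Y(p) where Y(p) = G(p)/p.
= lim_{p→0} G(p) = G(0) = num(0)/den(0) = 10/0.2 = 50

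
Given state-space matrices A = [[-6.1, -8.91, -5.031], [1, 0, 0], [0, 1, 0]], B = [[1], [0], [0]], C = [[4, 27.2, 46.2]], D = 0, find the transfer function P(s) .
P(s) = C(sI - A)⁻¹B + D.
Characteristic polynomial det(sI - A) = s^3 + 6.1*s^2 + 8.91*s + 5.031.
Numerator from C·adj(sI-A)·B + D·det(sI-A) = 4*s^2 + 27.2*s + 46.2.
P(s) = (4*s^2 + 27.2*s + 46.2)/(s^3 + 6.1*s^2 + 8.91*s + 5.031)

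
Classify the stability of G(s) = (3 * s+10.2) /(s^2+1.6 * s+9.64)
Denominator: s^2 + 1.6*s + 9.64. Poles: -0.8 + 3j, -0.8 - 3j. Stable (all poles in LHP)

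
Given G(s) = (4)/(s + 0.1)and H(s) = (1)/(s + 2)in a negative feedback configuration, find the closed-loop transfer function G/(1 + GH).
Closed-loop T = G/(1+GH).
Numerator: G_num * H_den = 4*s + 8.
Denominator: G_den * H_den + G_num * H_num = (s^2 + 2.1*s + 0.2) + (4) = s^2 + 2.1*s + 4.2.
T(s) = (4*s + 8)/(s^2 + 2.1*s + 4.2)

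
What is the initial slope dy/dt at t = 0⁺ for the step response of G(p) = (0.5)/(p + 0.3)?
IVT: y'(0⁺) = lim_{p→∞} p²·Y(p) = lim_{p→∞} p·G(p).
deg(num) = 0, deg(den) = 1, relative degree = 1, so p·G(p) → (leading num)/(leading den) = 0.5/1 = 0.5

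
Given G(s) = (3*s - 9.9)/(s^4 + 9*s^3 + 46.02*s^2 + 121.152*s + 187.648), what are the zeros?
Set numerator = 0: 3*s - 9.9 = 0 → Zeros: 3.3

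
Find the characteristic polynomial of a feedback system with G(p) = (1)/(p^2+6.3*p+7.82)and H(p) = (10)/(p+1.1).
Characteristic poly = G_den * H_den + G_num * H_num = (p^3 + 7.4*p^2 + 14.75*p + 8.602) + (10) = p^3 + 7.4*p^2 + 14.75*p + 18.602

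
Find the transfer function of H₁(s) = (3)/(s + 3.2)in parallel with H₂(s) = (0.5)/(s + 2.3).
Parallel: H = H₁ + H₂ = (n₁·d₂ + n₂·d₁)/(d₁·d₂).
n₁·d₂ = 3*s + 6.9. n₂·d₁ = 0.5*s + 1.6. Sum = 3.5*s + 8.5. d₁·d₂ = s^2 + 5.5*s + 7.36.
H(s) = (3.5*s + 8.5)/(s^2 + 5.5*s + 7.36)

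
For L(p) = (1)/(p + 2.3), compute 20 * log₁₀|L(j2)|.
Substitute p = j*2: L(j2) = 0.247578 - 0.215285j.
|L(j2)| = sqrt(Re² + Im²) = 0.3281.
20*log₁₀(0.3281) = -9.68 dB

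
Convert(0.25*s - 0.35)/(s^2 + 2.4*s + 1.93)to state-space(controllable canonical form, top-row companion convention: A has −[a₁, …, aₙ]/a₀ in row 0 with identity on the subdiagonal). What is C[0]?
Reachable canonical form: C = numerator coefficients (right-aligned, zero-padded to length n).
num = 0.25*s - 0.35, C = [[0.25, -0.35]].
C[0] = 0.25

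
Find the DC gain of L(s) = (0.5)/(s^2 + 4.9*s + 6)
DC gain = L(0) = num(0)/den(0) = 0.5/6 = 0.08333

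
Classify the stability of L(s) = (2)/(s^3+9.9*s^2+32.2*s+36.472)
Denominator: s^3 + 9.9*s^2 + 32.2*s + 36.472 = (s + 4.7)(s^2 + 5.2*s + 7.76). Poles: -2.6 + 1j, -2.6 - 1j, -4.7. Stable (all poles in LHP)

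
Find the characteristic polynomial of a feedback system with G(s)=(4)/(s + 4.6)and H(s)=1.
Characteristic poly = G_den * H_den + G_num * H_num = (s + 4.6) + (4) = s + 8.6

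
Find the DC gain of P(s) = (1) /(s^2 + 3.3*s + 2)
DC gain = P(0) = num(0)/den(0) = 1/2 = 0.5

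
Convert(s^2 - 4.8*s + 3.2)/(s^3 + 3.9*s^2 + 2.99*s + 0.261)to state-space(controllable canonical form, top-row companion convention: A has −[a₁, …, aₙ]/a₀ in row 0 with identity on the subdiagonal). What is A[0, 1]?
Reachable canonical form for den = s^3 + 3.9*s^2 + 2.99*s + 0.261: top row of A = -[a₁,a₂,...,aₙ]/a₀, ones on the subdiagonal, zeros elsewhere.
A = [[-3.9, -2.99, -0.261], [1, 0, 0], [0, 1, 0]].
A[0,1] = -2.99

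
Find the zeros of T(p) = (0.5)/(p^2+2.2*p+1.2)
Numerator is a nonzero constant (0.5) → Zeros: none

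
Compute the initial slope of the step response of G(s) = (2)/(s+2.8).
IVT: y'(0⁺) = lim_{s→∞} s²·Y(s) = lim_{s→∞} s·G(s).
deg(num) = 0, deg(den) = 1, relative degree = 1, so s·G(s) → (leading num)/(leading den) = 2/1 = 2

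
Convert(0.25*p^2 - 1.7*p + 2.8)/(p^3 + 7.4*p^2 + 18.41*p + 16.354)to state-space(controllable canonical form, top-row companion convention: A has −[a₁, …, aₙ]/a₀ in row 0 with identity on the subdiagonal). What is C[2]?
Reachable canonical form: C = numerator coefficients (right-aligned, zero-padded to length n).
num = 0.25*p^2 - 1.7*p + 2.8, C = [[0.25, -1.7, 2.8]].
C[2] = 2.8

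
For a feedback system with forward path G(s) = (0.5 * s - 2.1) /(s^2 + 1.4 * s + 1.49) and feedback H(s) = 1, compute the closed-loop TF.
Closed-loop T = G/(1+GH).
Numerator: G_num * H_den = 0.5*s - 2.1.
Denominator: G_den * H_den + G_num * H_num = (s^2 + 1.4*s + 1.49) + (0.5*s - 2.1) = s^2 + 1.9*s - 0.61.
T(s) = (0.5*s - 2.1)/(s^2 + 1.9*s - 0.61)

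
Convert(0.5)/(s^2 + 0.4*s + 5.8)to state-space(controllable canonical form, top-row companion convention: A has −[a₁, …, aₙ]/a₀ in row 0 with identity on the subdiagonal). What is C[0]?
Reachable canonical form: C = numerator coefficients (right-aligned, zero-padded to length n).
num = 0.5, C = [[0, 0.5]].
C[0] = 0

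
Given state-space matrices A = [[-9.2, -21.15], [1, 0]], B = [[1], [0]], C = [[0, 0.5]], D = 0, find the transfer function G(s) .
G(s) = C(sI - A)⁻¹B + D.
Characteristic polynomial det(sI - A) = s^2 + 9.2*s + 21.15.
Numerator from C·adj(sI-A)·B + D·det(sI-A) = 0.5.
G(s) = (0.5)/(s^2 + 9.2*s + 21.15)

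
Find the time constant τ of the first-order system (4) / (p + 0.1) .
First-order system: τ = -1/pole. Pole = -0.1. τ = -1/(-0.1) = 10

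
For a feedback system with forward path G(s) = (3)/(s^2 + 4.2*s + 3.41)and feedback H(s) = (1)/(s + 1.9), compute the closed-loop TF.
Closed-loop T = G/(1+GH).
Numerator: G_num * H_den = 3*s + 5.7.
Denominator: G_den * H_den + G_num * H_num = (s^3 + 6.1*s^2 + 11.39*s + 6.479) + (3) = s^3 + 6.1*s^2 + 11.39*s + 9.479.
T(s) = (3*s + 5.7)/(s^3 + 6.1*s^2 + 11.39*s + 9.479)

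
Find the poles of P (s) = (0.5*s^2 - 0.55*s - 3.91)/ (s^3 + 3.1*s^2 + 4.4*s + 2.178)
Set denominator = 0: s^3 + 3.1*s^2 + 4.4*s + 2.178 = (s + 0.9)(s^2 + 2.2*s + 2.42) = 0 → Poles: -0.9, -1.1 + 1.1j, -1.1 - 1.1j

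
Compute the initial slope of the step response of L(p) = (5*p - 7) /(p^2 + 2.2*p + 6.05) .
IVT: y'(0⁺) = lim_{p→∞} p²·Y(p) = lim_{p→∞} p·L(p).
deg(num) = 1, deg(den) = 2, relative degree = 1, so p·L(p) → (leading num)/(leading den) = 5/1 = 5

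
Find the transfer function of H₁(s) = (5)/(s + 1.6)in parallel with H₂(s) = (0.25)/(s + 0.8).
Parallel: H = H₁ + H₂ = (n₁·d₂ + n₂·d₁)/(d₁·d₂).
n₁·d₂ = 5*s + 4. n₂·d₁ = 0.25*s + 0.4. Sum = 5.25*s + 4.4. d₁·d₂ = s^2 + 2.4*s + 1.28.
H(s) = (5.25*s + 4.4)/(s^2 + 2.4*s + 1.28)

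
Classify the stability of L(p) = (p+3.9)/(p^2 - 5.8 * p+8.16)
Denominator: p^2 - 5.8*p + 8.16 = (p - 3.4)(p - 2.4). Poles: 2.4, 3.4. Unstable (2 pole(s) in RHP)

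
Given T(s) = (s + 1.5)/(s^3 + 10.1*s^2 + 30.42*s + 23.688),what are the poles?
Set denominator = 0: s^3 + 10.1*s^2 + 30.42*s + 23.688 = (s + 1.2)(s + 4.2)(s + 4.7) = 0 → Poles: -1.2, -4.2, -4.7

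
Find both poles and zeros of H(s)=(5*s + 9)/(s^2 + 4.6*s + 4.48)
Set denominator = 0: s^2 + 4.6*s + 4.48 = (s + 3.2)(s + 1.4) = 0 → Poles: -1.4, -3.2
Set numerator = 0: 5*s + 9 = 0 → Zeros: -1.8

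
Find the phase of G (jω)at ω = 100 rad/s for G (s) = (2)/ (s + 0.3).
Substitute s = j*100: G(j100) = 5.99995e-05 - 0.0199998j.
∠G(j100) = atan2(Im, Re) = atan2(-0.0199998, 5.99995e-05) = -89.83°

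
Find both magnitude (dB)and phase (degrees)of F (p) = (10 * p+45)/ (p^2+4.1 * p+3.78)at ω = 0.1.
Substitute p = j*0.1: F(j0.1) = 11.8253 - 1.02079j.
|F| = 20*log₁₀(sqrt(Re²+Im²)) = 21.49 dB.
∠F = atan2(Im, Re) = -4.93°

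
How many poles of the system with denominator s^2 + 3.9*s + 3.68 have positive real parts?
s^2 + 3.9*s + 3.68 = (s + 1.6)(s + 2.3). Poles: -1.6, -2.3. RHP poles (Re>0): 0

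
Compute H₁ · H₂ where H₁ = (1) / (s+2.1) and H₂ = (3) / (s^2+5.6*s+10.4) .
Series: H = H₁ · H₂ = (n₁·n₂)/(d₁·d₂).
Num: n₁·n₂ = 3. Den: d₁·d₂ = s^3 + 7.7*s^2 + 22.16*s + 21.84.
H(s) = (3)/(s^3 + 7.7*s^2 + 22.16*s + 21.84)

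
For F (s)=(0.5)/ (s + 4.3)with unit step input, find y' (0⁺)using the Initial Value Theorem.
IVT: y'(0⁺) = lim_{s→∞} s²·Y(s) = lim_{s→∞} s·F(s).
deg(num) = 0, deg(den) = 1, relative degree = 1, so s·F(s) → (leading num)/(leading den) = 0.5/1 = 0.5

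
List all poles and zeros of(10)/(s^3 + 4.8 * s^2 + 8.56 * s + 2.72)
Set denominator = 0: s^3 + 4.8*s^2 + 8.56*s + 2.72 = (s + 0.4)(s^2 + 4.4*s + 6.8) = 0 → Poles: -0.4, -2.2 + 1.4j, -2.2 - 1.4j
Numerator is a nonzero constant (10) → Zeros: none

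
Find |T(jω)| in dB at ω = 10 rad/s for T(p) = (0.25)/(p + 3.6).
Substitute p = j*10: T(j10) = 0.00796742 - 0.0221317j.
|T(j10)| = sqrt(Re² + Im²) = 0.02352.
20*log₁₀(0.02352) = -32.57 dB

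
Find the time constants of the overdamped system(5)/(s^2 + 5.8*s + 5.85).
Overdamped: real poles at -1.3, -4.5. τ = -1/pole → τ₁ = 0.7692, τ₂ = 0.2222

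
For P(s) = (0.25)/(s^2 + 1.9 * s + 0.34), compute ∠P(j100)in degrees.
Substitute s = j*100: P(j100) = -2.49918e-05 - 4.74861e-07j.
∠P(j100) = atan2(Im, Re) = atan2(-4.74861e-07, -2.49918e-05) = -178.91°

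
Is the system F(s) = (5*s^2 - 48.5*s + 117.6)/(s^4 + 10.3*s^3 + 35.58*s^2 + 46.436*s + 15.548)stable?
Denominator: s^4 + 10.3*s^3 + 35.58*s^2 + 46.436*s + 15.548 = (s + 4.6)(s + 0.5)(s + 2.6)(s + 2.6). Poles: -0.5, -2.6, -2.6, -4.6. All Re(p)<0: Yes (stable)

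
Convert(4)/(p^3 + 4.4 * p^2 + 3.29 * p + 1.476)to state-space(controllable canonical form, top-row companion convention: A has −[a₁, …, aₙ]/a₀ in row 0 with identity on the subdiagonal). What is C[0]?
Reachable canonical form: C = numerator coefficients (right-aligned, zero-padded to length n).
num = 4, C = [[0, 0, 4]].
C[0] = 0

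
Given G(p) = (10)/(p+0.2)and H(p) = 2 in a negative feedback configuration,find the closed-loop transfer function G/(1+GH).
Closed-loop T = G/(1+GH).
Numerator: G_num * H_den = 10.
Denominator: G_den * H_den + G_num * H_num = (p + 0.2) + (20) = p + 20.2.
T(p) = (10)/(p + 20.2)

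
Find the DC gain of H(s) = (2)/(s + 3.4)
DC gain = H(0) = num(0)/den(0) = 2/3.4 = 0.5882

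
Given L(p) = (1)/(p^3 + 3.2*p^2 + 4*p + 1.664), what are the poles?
Set denominator = 0: p^3 + 3.2*p^2 + 4*p + 1.664 = (p + 0.8)(p^2 + 2.4*p + 2.08) = 0 → Poles: -0.8, -1.2 + 0.8j, -1.2 - 0.8j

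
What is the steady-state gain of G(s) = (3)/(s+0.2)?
DC gain = G(0) = num(0)/den(0) = 3/0.2 = 15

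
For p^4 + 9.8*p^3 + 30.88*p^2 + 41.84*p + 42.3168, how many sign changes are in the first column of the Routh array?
Routh array:
p^4: [1, 30.88, 42.3168]; p^3: [9.8, 41.84]; p^2: [26.6106, 42.3168]; p^1: [26.2558]; p^0: [42.3168]
First column: [1, 9.8, 26.6106, 26.2558, 42.3168]. Sign changes = 0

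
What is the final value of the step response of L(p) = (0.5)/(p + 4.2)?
FVT: lim_{t→∞} y(t) = lim_{p→0} p*Y(p) where Y(p) = L(p)/p.
= lim_{p→0} L(p) = L(0) = num(0)/den(0) = 0.5/4.2 = 0.119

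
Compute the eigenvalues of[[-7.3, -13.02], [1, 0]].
Eigenvalues solve det(λI - A) = 0.
Characteristic polynomial: λ^2 + 7.3*λ + 13.02 = 0.
Factor: (λ + 4.2)(λ + 3.1) = 0.
Roots: -3.1, -4.2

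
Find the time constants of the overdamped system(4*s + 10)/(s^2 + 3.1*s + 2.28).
Overdamped: real poles at -1.9, -1.2. τ = -1/pole → τ₁ = 0.5263, τ₂ = 0.8333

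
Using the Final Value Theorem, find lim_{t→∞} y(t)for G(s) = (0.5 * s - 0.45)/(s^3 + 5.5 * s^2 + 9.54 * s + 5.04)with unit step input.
FVT: lim_{t→∞} y(t) = lim_{s→0} s*Y(s) where Y(s) = G(s)/s.
= lim_{s→0} G(s) = G(0) = num(0)/den(0) = -0.45/5.04 = -0.08929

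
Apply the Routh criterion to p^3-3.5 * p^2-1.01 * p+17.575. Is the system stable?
Routh array:
p^3: [1, -1.01]; p^2: [-3.5, 17.575]; p^1: [4.01143]; p^0: [17.575]
First column: [1, -3.5, 4.01143, 17.575]. Sign changes = 2.
No, unstable (2 RHP root(s))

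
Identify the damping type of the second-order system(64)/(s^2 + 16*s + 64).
Standard form: ωn²/(s²+2ζωn·s+ωn²) gives ωn=8, ζ=1.
Critically damped (ζ = 1)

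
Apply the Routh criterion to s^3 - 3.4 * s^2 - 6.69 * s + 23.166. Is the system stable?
Routh array:
s^3: [1, -6.69]; s^2: [-3.4, 23.166]; s^1: [0.123529]; s^0: [23.166]
First column: [1, -3.4, 0.123529, 23.166]. Sign changes = 2.
No, unstable (2 RHP root(s))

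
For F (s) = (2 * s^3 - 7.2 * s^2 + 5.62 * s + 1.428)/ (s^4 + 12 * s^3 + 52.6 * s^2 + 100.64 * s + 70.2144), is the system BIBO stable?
Denominator: s^4 + 12*s^3 + 52.6*s^2 + 100.64*s + 70.2144 = (s + 1.8)(s + 4.6)(s^2 + 5.6*s + 8.48). Poles: -1.8, -2.8 + 0.8j, -2.8 - 0.8j, -4.6. All Re(p)<0: Yes (stable)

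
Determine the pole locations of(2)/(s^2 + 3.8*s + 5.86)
Set denominator = 0: s^2 + 3.8*s + 5.86 = 0 → Poles: -1.9 + 1.5j, -1.9 - 1.5j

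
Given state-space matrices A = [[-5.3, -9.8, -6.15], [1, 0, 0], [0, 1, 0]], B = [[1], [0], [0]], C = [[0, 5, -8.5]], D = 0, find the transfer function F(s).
F(s) = C(sI - A)⁻¹B + D.
Characteristic polynomial det(sI - A) = s^3 + 5.3*s^2 + 9.8*s + 6.15.
Numerator from C·adj(sI-A)·B + D·det(sI-A) = 5*s - 8.5.
F(s) = (5*s - 8.5)/(s^3 + 5.3*s^2 + 9.8*s + 6.15)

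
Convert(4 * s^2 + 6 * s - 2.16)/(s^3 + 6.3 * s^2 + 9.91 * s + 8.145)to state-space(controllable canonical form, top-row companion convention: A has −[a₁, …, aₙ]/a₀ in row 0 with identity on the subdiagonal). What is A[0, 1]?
Reachable canonical form for den = s^3 + 6.3*s^2 + 9.91*s + 8.145: top row of A = -[a₁,a₂,...,aₙ]/a₀, ones on the subdiagonal, zeros elsewhere.
A = [[-6.3, -9.91, -8.145], [1, 0, 0], [0, 1, 0]].
A[0,1] = -9.91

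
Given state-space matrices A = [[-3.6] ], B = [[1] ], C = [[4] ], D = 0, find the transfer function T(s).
T(s) = C(sI - A)⁻¹B + D.
Characteristic polynomial det(sI - A) = s + 3.6.
Numerator from C·adj(sI-A)·B + D·det(sI-A) = 4.
T(s) = (4)/(s + 3.6)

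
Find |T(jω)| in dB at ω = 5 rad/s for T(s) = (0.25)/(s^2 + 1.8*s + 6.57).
Substitute s = j*5: T(j5) = -0.0109529 - 0.00534868j.
|T(j5)| = sqrt(Re² + Im²) = 0.01219.
20*log₁₀(0.01219) = -38.28 dB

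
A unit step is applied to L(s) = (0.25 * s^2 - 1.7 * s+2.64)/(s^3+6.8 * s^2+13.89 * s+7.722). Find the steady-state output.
FVT: lim_{t→∞} y(t) = lim_{s→0} s*Y(s) where Y(s) = L(s)/s.
= lim_{s→0} L(s) = L(0) = num(0)/den(0) = 2.64/7.722 = 0.3419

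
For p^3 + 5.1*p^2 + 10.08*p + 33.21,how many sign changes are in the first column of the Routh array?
Routh array:
p^3: [1, 10.08]; p^2: [5.1, 33.21]; p^1: [3.56824]; p^0: [33.21]
First column: [1, 5.1, 3.56824, 33.21]. Sign changes = 0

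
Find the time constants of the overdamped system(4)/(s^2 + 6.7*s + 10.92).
Overdamped: real poles at -2.8, -3.9. τ = -1/pole → τ₁ = 0.3571, τ₂ = 0.2564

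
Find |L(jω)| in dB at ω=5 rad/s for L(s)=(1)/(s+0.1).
Substitute s = j*5: L(j5) = 0.0039984 - 0.19992j.
|L(j5)| = sqrt(Re² + Im²) = 0.2.
20*log₁₀(0.2) = -13.98 dB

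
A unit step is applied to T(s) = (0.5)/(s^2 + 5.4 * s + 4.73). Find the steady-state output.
FVT: lim_{t→∞} y(t) = lim_{s→0} s*Y(s) where Y(s) = T(s)/s.
= lim_{s→0} T(s) = T(0) = num(0)/den(0) = 0.5/4.73 = 0.1057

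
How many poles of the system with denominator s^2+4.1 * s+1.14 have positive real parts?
s^2 + 4.1*s + 1.14 = (s + 3.8)(s + 0.3). Poles: -0.3, -3.8. RHP poles (Re>0): 0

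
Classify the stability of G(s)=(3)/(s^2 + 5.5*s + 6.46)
Denominator: s^2 + 5.5*s + 6.46 = (s + 1.7)(s + 3.8). Poles: -1.7, -3.8. Stable (all poles in LHP)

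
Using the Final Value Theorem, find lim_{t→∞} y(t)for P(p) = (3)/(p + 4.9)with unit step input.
FVT: lim_{t→∞} y(t) = lim_{p→0} p*Y(p) where Y(p) = P(p)/p.
= lim_{p→0} P(p) = P(0) = num(0)/den(0) = 3/4.9 = 0.6122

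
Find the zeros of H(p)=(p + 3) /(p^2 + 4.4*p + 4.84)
Set numerator = 0: p + 3 = 0 → Zeros: -3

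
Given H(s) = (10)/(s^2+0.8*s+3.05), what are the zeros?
Numerator is a nonzero constant (10) → Zeros: none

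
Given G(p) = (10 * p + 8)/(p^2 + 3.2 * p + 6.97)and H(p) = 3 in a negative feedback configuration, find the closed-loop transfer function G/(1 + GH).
Closed-loop T = G/(1+GH).
Numerator: G_num * H_den = 10*p + 8.
Denominator: G_den * H_den + G_num * H_num = (p^2 + 3.2*p + 6.97) + (30*p + 24) = p^2 + 33.2*p + 30.97.
T(p) = (10*p + 8)/(p^2 + 33.2*p + 30.97)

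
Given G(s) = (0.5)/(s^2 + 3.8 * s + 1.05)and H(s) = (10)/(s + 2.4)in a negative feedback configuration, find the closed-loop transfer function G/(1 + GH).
Closed-loop T = G/(1+GH).
Numerator: G_num * H_den = 0.5*s + 1.2.
Denominator: G_den * H_den + G_num * H_num = (s^3 + 6.2*s^2 + 10.17*s + 2.52) + (5) = s^3 + 6.2*s^2 + 10.17*s + 7.52.
T(s) = (0.5*s + 1.2)/(s^3 + 6.2*s^2 + 10.17*s + 7.52)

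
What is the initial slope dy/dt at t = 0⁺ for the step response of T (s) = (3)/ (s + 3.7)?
IVT: y'(0⁺) = lim_{s→∞} s²·Y(s) = lim_{s→∞} s·T(s).
deg(num) = 0, deg(den) = 1, relative degree = 1, so s·T(s) → (leading num)/(leading den) = 3/1 = 3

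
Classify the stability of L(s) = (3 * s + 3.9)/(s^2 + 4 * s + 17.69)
Denominator: s^2 + 4*s + 17.69. Poles: -2 + 3.7j, -2 - 3.7j. Stable (all poles in LHP)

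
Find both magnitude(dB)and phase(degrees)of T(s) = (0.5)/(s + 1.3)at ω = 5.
Substitute s = j*5: T(j5) = 0.0243537 - 0.093668j.
|T| = 20*log₁₀(sqrt(Re²+Im²)) = -20.28 dB.
∠T = atan2(Im, Re) = -75.43°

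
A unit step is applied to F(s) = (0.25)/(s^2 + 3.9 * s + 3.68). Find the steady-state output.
FVT: lim_{t→∞} y(t) = lim_{s→0} s*Y(s) where Y(s) = F(s)/s.
= lim_{s→0} F(s) = F(0) = num(0)/den(0) = 0.25/3.68 = 0.06793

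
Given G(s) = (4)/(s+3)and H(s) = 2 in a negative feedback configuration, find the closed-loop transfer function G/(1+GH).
Closed-loop T = G/(1+GH).
Numerator: G_num * H_den = 4.
Denominator: G_den * H_den + G_num * H_num = (s + 3) + (8) = s + 11.
T(s) = (4)/(s + 11)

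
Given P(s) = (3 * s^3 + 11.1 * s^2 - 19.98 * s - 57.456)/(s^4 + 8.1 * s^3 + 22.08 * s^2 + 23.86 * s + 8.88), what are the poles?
Set denominator = 0: s^4 + 8.1*s^3 + 22.08*s^2 + 23.86*s + 8.88 = (s + 2.4)(s + 1)(s + 1)(s + 3.7) = 0 → Poles: -1, -1, -2.4, -3.7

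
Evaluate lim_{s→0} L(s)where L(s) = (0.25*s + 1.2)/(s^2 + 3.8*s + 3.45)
DC gain = L(0) = num(0)/den(0) = 1.2/3.45 = 0.3478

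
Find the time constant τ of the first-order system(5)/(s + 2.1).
First-order system: τ = -1/pole. Pole = -2.1. τ = -1/(-2.1) = 0.4762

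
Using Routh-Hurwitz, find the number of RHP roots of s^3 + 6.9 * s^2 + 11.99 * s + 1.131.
Routh array:
s^3: [1, 11.99]; s^2: [6.9, 1.131]; s^1: [11.8261]; s^0: [1.131]
First column: [1, 6.9, 11.8261, 1.131]. Sign changes = RHP roots = 0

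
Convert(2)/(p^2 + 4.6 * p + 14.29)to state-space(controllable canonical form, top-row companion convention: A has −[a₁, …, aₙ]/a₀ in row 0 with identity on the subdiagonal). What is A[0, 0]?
Reachable canonical form for den = p^2 + 4.6*p + 14.29: top row of A = -[a₁,a₂,...,aₙ]/a₀, ones on the subdiagonal, zeros elsewhere.
A = [[-4.6, -14.29], [1, 0]].
A[0,0] = -4.6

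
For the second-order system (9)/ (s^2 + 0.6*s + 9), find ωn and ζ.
Standard form: ωn²/(s²+2ζωn·s+ωn²).
const=9=ωn² → ωn=3, s coeff=0.6=2ζωn → ζ=0.1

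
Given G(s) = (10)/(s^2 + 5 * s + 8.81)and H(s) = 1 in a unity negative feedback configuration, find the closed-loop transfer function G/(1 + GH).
Closed-loop T = G/(1+GH).
Numerator: G_num * H_den = 10.
Denominator: G_den * H_den + G_num * H_num = (s^2 + 5*s + 8.81) + (10) = s^2 + 5*s + 18.81.
T(s) = (10)/(s^2 + 5*s + 18.81)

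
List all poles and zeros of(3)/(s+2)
Set denominator = 0: s + 2 = 0 → Poles: -2
Numerator is a nonzero constant (3) → Zeros: none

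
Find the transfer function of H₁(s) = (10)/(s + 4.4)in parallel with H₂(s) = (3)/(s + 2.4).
Parallel: H = H₁ + H₂ = (n₁·d₂ + n₂·d₁)/(d₁·d₂).
n₁·d₂ = 10*s + 24. n₂·d₁ = 3*s + 13.2. Sum = 13*s + 37.2. d₁·d₂ = s^2 + 6.8*s + 10.56.
H(s) = (13*s + 37.2)/(s^2 + 6.8*s + 10.56)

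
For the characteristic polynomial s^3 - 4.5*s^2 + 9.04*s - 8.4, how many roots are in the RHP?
s^3 - 4.5*s^2 + 9.04*s - 8.4 = (s - 2.1)(s^2 - 2.4*s + 4). Poles: 1.2 + 1.6j, 1.2 - 1.6j, 2.1. RHP poles (Re>0): 3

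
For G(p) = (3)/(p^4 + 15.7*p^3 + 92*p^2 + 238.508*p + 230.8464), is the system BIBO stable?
Denominator: p^4 + 15.7*p^3 + 92*p^2 + 238.508*p + 230.8464 = (p + 3.4)(p + 4.6)(p + 4.1)(p + 3.6). Poles: -3.4, -3.6, -4.1, -4.6. All Re(p)<0: Yes (stable)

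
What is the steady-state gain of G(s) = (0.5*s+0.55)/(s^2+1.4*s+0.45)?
DC gain = G(0) = num(0)/den(0) = 0.55/0.45 = 1.222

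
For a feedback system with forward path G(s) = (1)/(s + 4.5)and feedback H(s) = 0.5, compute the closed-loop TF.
Closed-loop T = G/(1+GH).
Numerator: G_num * H_den = 1.
Denominator: G_den * H_den + G_num * H_num = (s + 4.5) + (0.5) = s + 5.
T(s) = (1)/(s + 5)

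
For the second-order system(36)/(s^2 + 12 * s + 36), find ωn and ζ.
Standard form: ωn²/(s²+2ζωn·s+ωn²).
const=36=ωn² → ωn=6, s coeff=12=2ζωn → ζ=1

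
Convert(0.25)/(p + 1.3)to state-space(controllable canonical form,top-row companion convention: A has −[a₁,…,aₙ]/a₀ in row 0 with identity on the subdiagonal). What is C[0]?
Reachable canonical form: C = numerator coefficients (right-aligned, zero-padded to length n).
num = 0.25, C = [[0.25]].
C[0] = 0.25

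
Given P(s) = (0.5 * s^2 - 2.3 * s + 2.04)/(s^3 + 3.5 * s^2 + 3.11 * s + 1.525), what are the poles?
Set denominator = 0: s^3 + 3.5*s^2 + 3.11*s + 1.525 = (s + 2.5)(s^2 + s + 0.61) = 0 → Poles: -0.5 + 0.6j, -0.5 - 0.6j, -2.5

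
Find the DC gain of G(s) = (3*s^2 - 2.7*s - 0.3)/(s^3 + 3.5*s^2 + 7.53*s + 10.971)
DC gain = G(0) = num(0)/den(0) = -0.3/10.971 = -0.02734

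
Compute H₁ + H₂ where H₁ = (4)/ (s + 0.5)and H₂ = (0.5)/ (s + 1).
Parallel: H = H₁ + H₂ = (n₁·d₂ + n₂·d₁)/(d₁·d₂).
n₁·d₂ = 4*s + 4. n₂·d₁ = 0.5*s + 0.25. Sum = 4.5*s + 4.25. d₁·d₂ = s^2 + 1.5*s + 0.5.
H(s) = (4.5*s + 4.25)/(s^2 + 1.5*s + 0.5)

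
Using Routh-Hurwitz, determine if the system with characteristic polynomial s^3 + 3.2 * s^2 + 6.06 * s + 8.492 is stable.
Routh array:
s^3: [1, 6.06]; s^2: [3.2, 8.492]; s^1: [3.40625]; s^0: [8.492]
First column: [1, 3.2, 3.40625, 8.492]. Sign changes = 0.
Yes, stable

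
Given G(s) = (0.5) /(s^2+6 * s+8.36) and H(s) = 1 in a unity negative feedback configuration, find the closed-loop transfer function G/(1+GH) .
Closed-loop T = G/(1+GH).
Numerator: G_num * H_den = 0.5.
Denominator: G_den * H_den + G_num * H_num = (s^2 + 6*s + 8.36) + (0.5) = s^2 + 6*s + 8.86.
T(s) = (0.5)/(s^2 + 6*s + 8.86)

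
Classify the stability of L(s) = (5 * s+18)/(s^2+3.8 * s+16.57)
Denominator: s^2 + 3.8*s + 16.57. Poles: -1.9 + 3.6j, -1.9 - 3.6j. Stable (all poles in LHP)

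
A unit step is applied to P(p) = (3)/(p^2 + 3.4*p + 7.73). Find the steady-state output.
FVT: lim_{t→∞} y(t) = lim_{p→0} p*Y(p) where Y(p) = P(p)/p.
= lim_{p→0} P(p) = P(0) = num(0)/den(0) = 3/7.73 = 0.3881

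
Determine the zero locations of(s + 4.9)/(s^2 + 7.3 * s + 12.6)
Set numerator = 0: s + 4.9 = 0 → Zeros: -4.9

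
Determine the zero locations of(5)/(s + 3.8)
Numerator is a nonzero constant (5) → Zeros: none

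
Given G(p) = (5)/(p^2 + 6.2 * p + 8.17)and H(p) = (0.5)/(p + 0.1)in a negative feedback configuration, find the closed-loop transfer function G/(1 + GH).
Closed-loop T = G/(1+GH).
Numerator: G_num * H_den = 5*p + 0.5.
Denominator: G_den * H_den + G_num * H_num = (p^3 + 6.3*p^2 + 8.79*p + 0.817) + (2.5) = p^3 + 6.3*p^2 + 8.79*p + 3.317.
T(p) = (5*p + 0.5)/(p^3 + 6.3*p^2 + 8.79*p + 3.317)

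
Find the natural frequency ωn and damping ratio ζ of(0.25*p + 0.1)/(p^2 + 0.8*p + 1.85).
Underdamped: complex pole -0.4 + 1.3j. ωn = |pole| = 1.36, ζ = -Re(pole)/ωn = 0.2941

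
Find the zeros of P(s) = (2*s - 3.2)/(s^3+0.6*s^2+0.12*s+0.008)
Set numerator = 0: 2*s - 3.2 = 0 → Zeros: 1.6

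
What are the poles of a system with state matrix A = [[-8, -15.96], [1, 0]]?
Eigenvalues solve det(λI - A) = 0.
Characteristic polynomial: λ^2 + 8*λ + 15.96 = 0.
Factor: (λ + 3.8)(λ + 4.2) = 0.
Roots: -3.8, -4.2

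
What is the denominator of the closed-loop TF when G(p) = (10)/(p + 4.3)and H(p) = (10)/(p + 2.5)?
Characteristic poly = G_den * H_den + G_num * H_num = (p^2 + 6.8*p + 10.75) + (100) = p^2 + 6.8*p + 110.75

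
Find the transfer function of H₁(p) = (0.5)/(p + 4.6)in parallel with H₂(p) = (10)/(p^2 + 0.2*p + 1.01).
Parallel: H = H₁ + H₂ = (n₁·d₂ + n₂·d₁)/(d₁·d₂).
n₁·d₂ = 0.5*p^2 + 0.1*p + 0.505. n₂·d₁ = 10*p + 46. Sum = 0.5*p^2 + 10.1*p + 46.505. d₁·d₂ = p^3 + 4.8*p^2 + 1.93*p + 4.646.
H(p) = (0.5*p^2 + 10.1*p + 46.505)/(p^3 + 4.8*p^2 + 1.93*p + 4.646)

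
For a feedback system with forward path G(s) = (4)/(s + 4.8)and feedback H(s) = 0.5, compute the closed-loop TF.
Closed-loop T = G/(1+GH).
Numerator: G_num * H_den = 4.
Denominator: G_den * H_den + G_num * H_num = (s + 4.8) + (2) = s + 6.8.
T(s) = (4)/(s + 6.8)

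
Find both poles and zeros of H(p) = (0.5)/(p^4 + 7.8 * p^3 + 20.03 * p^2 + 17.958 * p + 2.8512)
Set denominator = 0: p^4 + 7.8*p^3 + 20.03*p^2 + 17.958*p + 2.8512 = (p + 3.3)(p + 1.6)(p + 0.2)(p + 2.7) = 0 → Poles: -0.2, -1.6, -2.7, -3.3
Numerator is a nonzero constant (0.5) → Zeros: none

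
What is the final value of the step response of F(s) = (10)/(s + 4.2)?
FVT: lim_{t→∞} y(t) = lim_{s→0} s*Y(s) where Y(s) = F(s)/s.
= lim_{s→0} F(s) = F(0) = num(0)/den(0) = 10/4.2 = 2.381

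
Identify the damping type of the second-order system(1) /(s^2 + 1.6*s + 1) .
Standard form: ωn²/(s²+2ζωn·s+ωn²) gives ωn=1, ζ=0.8.
Underdamped (ζ = 0.8 < 1)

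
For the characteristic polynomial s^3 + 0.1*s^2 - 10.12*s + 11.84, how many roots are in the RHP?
s^3 + 0.1*s^2 - 10.12*s + 11.84 = (s - 1.6)(s + 3.7)(s - 2). Poles: -3.7, 1.6, 2. RHP poles (Re>0): 2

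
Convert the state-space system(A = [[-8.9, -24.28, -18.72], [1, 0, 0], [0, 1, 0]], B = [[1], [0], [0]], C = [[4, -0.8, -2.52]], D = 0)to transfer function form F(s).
F(s) = C(sI - A)⁻¹B + D.
Characteristic polynomial det(sI - A) = s^3 + 8.9*s^2 + 24.28*s + 18.72.
Numerator from C·adj(sI-A)·B + D·det(sI-A) = 4*s^2 - 0.8*s - 2.52.
F(s) = (4*s^2 - 0.8*s - 2.52)/(s^3 + 8.9*s^2 + 24.28*s + 18.72)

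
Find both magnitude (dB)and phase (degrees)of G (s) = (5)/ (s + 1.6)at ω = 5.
Substitute s = j*5: G(j5) = 0.290276 - 0.907112j.
|G| = 20*log₁₀(sqrt(Re²+Im²)) = -0.42 dB.
∠G = atan2(Im, Re) = -72.26°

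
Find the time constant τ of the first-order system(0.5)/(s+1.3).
First-order system: τ = -1/pole. Pole = -1.3. τ = -1/(-1.3) = 0.7692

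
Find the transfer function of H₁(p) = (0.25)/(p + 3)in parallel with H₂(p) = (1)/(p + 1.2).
Parallel: H = H₁ + H₂ = (n₁·d₂ + n₂·d₁)/(d₁·d₂).
n₁·d₂ = 0.25*p + 0.3. n₂·d₁ = p + 3. Sum = 1.25*p + 3.3. d₁·d₂ = p^2 + 4.2*p + 3.6.
H(p) = (1.25*p + 3.3)/(p^2 + 4.2*p + 3.6)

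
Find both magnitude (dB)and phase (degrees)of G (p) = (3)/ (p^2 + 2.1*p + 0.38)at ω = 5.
Substitute p = j*5: G(j5) = -0.1031 - 0.0439702j.
|G| = 20*log₁₀(sqrt(Re²+Im²)) = -19.01 dB.
∠G = atan2(Im, Re) = -156.90°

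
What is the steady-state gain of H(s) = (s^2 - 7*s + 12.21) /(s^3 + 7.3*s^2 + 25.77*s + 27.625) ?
DC gain = H(0) = num(0)/den(0) = 12.21/27.625 = 0.442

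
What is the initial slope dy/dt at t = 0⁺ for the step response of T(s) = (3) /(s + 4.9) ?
IVT: y'(0⁺) = lim_{s→∞} s²·Y(s) = lim_{s→∞} s·T(s).
deg(num) = 0, deg(den) = 1, relative degree = 1, so s·T(s) → (leading num)/(leading den) = 3/1 = 3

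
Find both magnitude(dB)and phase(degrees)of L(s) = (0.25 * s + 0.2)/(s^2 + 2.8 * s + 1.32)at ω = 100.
Substitute s = j*100: L(j100) = 4.99767e-05 - 0.00249893j.
|L| = 20*log₁₀(sqrt(Re²+Im²)) = -52.04 dB.
∠L = atan2(Im, Re) = -88.85°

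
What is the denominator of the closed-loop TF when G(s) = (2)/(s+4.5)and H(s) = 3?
Characteristic poly = G_den * H_den + G_num * H_num = (s + 4.5) + (6) = s + 10.5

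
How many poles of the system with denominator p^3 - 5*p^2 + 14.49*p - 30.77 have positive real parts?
p^3 - 5*p^2 + 14.49*p - 30.77 = (p - 3.4)(p^2 - 1.6*p + 9.05). Poles: 0.8 + 2.9j, 0.8 - 2.9j, 3.4. RHP poles (Re>0): 3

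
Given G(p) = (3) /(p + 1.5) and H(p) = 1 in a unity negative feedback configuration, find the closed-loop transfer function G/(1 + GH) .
Closed-loop T = G/(1+GH).
Numerator: G_num * H_den = 3.
Denominator: G_den * H_den + G_num * H_num = (p + 1.5) + (3) = p + 4.5.
T(p) = (3)/(p + 4.5)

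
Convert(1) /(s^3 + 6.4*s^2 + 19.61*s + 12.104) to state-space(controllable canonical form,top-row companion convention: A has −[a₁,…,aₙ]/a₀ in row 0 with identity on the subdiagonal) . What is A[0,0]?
Reachable canonical form for den = s^3 + 6.4*s^2 + 19.61*s + 12.104: top row of A = -[a₁,a₂,...,aₙ]/a₀, ones on the subdiagonal, zeros elsewhere.
A = [[-6.4, -19.61, -12.104], [1, 0, 0], [0, 1, 0]].
A[0,0] = -6.4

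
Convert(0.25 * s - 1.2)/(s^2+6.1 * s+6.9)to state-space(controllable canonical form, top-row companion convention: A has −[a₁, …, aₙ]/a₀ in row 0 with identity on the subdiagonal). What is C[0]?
Reachable canonical form: C = numerator coefficients (right-aligned, zero-padded to length n).
num = 0.25*s - 1.2, C = [[0.25, -1.2]].
C[0] = 0.25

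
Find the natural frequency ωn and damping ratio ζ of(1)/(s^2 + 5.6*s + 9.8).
Underdamped: complex pole -2.8 + 1.4j. ωn = |pole| = 3.13, ζ = -Re(pole)/ωn = 0.8944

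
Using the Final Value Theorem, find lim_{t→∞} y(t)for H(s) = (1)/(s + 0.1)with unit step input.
FVT: lim_{t→∞} y(t) = lim_{s→0} s*Y(s) where Y(s) = H(s)/s.
= lim_{s→0} H(s) = H(0) = num(0)/den(0) = 1/0.1 = 10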